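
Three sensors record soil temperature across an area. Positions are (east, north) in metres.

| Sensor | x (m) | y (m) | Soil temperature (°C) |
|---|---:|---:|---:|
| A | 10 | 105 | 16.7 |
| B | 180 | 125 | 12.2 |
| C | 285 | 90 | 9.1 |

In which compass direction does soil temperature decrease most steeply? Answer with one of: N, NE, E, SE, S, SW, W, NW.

With T = a·x + b·y + c and A as origin, the differences give:
  170·a + 20·b = -4.5
  275·a + (-15)·b = -7.6
Eliminate b (×(-15) and ×20, subtract): -8050·a = 219.50 → a = ∂T/∂x = -0.02727
Back-substitute: b = ∂T/∂y = +0.006770.
Steepest decrease is along −∇f = (+0.02727 E, -0.006770 N) → east.

E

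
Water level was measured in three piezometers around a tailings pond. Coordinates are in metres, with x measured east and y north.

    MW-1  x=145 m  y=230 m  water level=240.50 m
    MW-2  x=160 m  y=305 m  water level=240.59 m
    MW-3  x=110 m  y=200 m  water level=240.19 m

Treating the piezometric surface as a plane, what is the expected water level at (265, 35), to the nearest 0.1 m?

With h = a·x + b·y + c and MW-1 as origin, the differences give:
  15·a + 75·b = +0.09
  (-35)·a + (-30)·b = -0.31
Eliminate b (×(-30) and ×75, subtract): 2175·a = 20.550 → a = ∂h/∂x = +0.009448
Back-substitute: b = ∂h/∂y = -0.0006897.
h(265, 35) = 240.50 + (+0.009448)·(120) + (-0.0006897)·(-195) = 240.50 +1.134 +0.134 = 241.768 m.

241.8 m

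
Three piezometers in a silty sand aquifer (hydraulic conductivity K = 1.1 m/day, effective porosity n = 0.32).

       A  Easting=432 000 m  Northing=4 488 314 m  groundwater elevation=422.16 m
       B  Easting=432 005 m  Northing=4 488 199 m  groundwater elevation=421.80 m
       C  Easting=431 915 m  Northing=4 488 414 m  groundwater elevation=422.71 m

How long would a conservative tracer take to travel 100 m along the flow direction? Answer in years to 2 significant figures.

19 years

Taking A as reference: B−A = (5, -115, -0.36); C−A = (-85, 100, +0.55).
Solve a·Δx + b·Δy = Δh: det = 5·100 − (-85)·(-115) = -9275.
∂h/∂x = [(-0.36)·100 − (+0.55)·(-115)] / -9275 = -0.002938
∂h/∂y = [5·(+0.55) − (-85)·(-0.36)] / -9275 = +0.003003
|∇h| = √(-0.002938² + 0.003003²) = 0.004201
Seepage velocity v = K·i/n = 1.1 × 0.004201 / 0.32 = 0.01444 m/day.
t = 100 / 0.01444 = 6925 days = 19 years.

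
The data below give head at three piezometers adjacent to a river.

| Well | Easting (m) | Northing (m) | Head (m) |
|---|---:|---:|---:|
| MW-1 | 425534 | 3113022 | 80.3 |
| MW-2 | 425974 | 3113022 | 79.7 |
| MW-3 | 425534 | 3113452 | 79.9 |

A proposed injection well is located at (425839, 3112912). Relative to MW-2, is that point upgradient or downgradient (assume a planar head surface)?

∂h/∂x = (79.7 − 80.3) / (425974 − 425534) = -0.001364
∂h/∂y = (79.9 − 80.3) / (3113452 − 3113022) = -0.0009302
Head at (425839, 3112912) = 80.3 + (-0.001364)·(305) + (-0.0009302)·(-110) = 79.99 m.
That is higher than the 79.7 m at MW-2, so the point is upgradient.

upgradient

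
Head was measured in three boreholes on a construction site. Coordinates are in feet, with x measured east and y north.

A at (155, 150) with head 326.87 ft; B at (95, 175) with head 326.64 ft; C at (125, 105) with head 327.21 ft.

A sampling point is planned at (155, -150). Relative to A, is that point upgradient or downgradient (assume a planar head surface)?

upgradient

Differences from A: to B (Δx, Δy, Δh) = (-60, 25, -0.23); to C = (-30, -45, +0.34).
Determinant of the coordinate differences = (-60)·(-45) − (-30)·25 = 3450.
∂h/∂x = [(-0.23)·(-45) − (+0.34)·25] / 3450 = +0.0005362
∂h/∂y = [(-60)·(+0.34) − (-30)·(-0.23)] / 3450 = -0.007913
Head at (155, -150) = 326.87 + (+0.0005362)·(0) + (-0.007913)·(-300) = 329.24 ft.
That is higher than the 326.87 ft at A, so the point is upgradient.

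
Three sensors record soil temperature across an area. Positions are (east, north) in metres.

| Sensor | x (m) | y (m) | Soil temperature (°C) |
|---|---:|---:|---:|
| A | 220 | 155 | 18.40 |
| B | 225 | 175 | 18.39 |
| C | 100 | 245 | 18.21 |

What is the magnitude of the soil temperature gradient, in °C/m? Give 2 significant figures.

0.0013 °C/m

Taking A as reference: B−A = (5, 20, -0.01); C−A = (-120, 90, -0.19).
Solve a·Δx + b·Δy = ΔT: det = 5·90 − (-120)·20 = 2850.
∂T/∂x = [(-0.01)·90 − (-0.19)·20] / 2850 = +0.001018
∂T/∂y = [5·(-0.19) − (-120)·(-0.01)] / 2850 = -0.0007544
|∇f| = √(0.001018² + -0.0007544²) = 0.001267 °C/m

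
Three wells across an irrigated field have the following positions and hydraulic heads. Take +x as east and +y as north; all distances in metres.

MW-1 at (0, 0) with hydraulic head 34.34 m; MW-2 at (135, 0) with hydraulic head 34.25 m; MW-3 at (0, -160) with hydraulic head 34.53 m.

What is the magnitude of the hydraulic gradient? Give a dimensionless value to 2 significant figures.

0.0014

∂h/∂x = (34.25 − 34.34) / (135 − 0) = -0.0006667
∂h/∂y = (34.53 − 34.34) / (-160 − 0) = -0.001187
|∇h| = √(-0.0006667² + -0.001187²) = 0.001361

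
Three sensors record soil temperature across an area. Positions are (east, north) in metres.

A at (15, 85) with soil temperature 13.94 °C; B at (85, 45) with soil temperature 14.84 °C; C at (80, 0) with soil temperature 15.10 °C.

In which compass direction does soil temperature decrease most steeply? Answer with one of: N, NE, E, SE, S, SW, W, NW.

NW

Differences from A: to B (Δx, Δy, Δh) = (70, -40, +0.90); to C = (65, -85, +1.16).
Solve a·Δx + b·Δy = ΔT: det = 70·(-85) − 65·(-40) = -3350.
∂T/∂x = [(+0.90)·(-85) − (+1.16)·(-40)] / -3350 = +0.008985
∂T/∂y = [70·(+1.16) − 65·(+0.90)] / -3350 = -0.006776
Steepest decrease is along −∇f = (-0.008985 E, +0.006776 N) → northwest.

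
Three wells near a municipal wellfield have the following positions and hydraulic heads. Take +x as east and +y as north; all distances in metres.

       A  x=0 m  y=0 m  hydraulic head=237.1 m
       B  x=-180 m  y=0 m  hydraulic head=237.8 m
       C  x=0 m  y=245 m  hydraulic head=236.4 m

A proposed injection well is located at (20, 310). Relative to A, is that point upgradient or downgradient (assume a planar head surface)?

downgradient

∂h/∂x = (237.8 − 237.1) / (-180 − 0) = -0.003889
∂h/∂y = (236.4 − 237.1) / (245 − 0) = -0.002857
Head at (20, 310) = 237.1 + (-0.003889)·(20) + (-0.002857)·(310) = 236.14 m.
That is lower than the 237.1 m at A, so the point is downgradient.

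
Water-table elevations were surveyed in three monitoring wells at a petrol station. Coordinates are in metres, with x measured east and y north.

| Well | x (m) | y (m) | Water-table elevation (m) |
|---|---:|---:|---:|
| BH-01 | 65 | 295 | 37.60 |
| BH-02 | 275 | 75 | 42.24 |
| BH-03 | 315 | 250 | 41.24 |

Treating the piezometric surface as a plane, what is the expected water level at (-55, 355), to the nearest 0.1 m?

Taking BH-01 as reference: BH-02−BH-01 = (210, -220, +4.64); BH-03−BH-01 = (250, -45, +3.64).
Solve a·Δx + b·Δy = Δh: det = 210·(-45) − 250·(-220) = 45550.
∂h/∂x = [(+4.64)·(-45) − (+3.64)·(-220)] / 45550 = +0.01300
∂h/∂y = [210·(+3.64) − 250·(+4.64)] / 45550 = -0.008685
h(-55, 355) = 37.60 + (+0.01300)·(-120) + (-0.008685)·(60) = 37.60 -1.560 -0.521 = 35.519 m.

35.5 m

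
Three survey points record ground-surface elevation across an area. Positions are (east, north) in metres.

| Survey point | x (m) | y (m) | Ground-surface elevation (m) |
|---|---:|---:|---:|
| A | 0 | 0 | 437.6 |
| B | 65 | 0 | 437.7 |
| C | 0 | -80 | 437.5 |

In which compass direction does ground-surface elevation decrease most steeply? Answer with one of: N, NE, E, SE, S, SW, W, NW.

∂z/∂x = (437.7 − 437.6) / (65 − 0) = +0.001538
∂z/∂y = (437.5 − 437.6) / (-80 − 0) = +0.001250
Steepest decrease is along −∇f = (-0.001538 E, -0.001250 N) → southwest.

SW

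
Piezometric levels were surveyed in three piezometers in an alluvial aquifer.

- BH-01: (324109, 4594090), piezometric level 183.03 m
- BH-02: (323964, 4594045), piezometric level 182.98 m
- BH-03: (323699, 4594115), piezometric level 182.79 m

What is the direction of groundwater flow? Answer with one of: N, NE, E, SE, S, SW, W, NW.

With h = a·x + b·y + c and BH-01 as origin, the differences give:
  (-145)·a + (-45)·b = -0.05
  (-410)·a + 25·b = -0.24
Eliminate b (×25 and ×(-45), subtract): -22075·a = -12.050 → a = ∂h/∂x = +0.0005459
Back-substitute: b = ∂h/∂y = -0.0006478.
Flow = −∇h = (-0.0005459 east, +0.0006478 north), which points northwest.

NW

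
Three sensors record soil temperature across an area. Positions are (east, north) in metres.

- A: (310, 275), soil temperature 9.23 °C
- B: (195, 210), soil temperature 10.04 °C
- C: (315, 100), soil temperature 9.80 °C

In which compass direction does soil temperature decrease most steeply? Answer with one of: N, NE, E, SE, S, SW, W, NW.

Taking A as reference: B−A = (-115, -65, +0.81); C−A = (5, -175, +0.57).
Solve a·Δx + b·Δy = ΔT: det = (-115)·(-175) − 5·(-65) = 20450.
∂T/∂x = [(+0.81)·(-175) − (+0.57)·(-65)] / 20450 = -0.005120
∂T/∂y = [(-115)·(+0.57) − 5·(+0.81)] / 20450 = -0.003403
Steepest decrease is along −∇f = (+0.005120 E, +0.003403 N) → northeast.

NE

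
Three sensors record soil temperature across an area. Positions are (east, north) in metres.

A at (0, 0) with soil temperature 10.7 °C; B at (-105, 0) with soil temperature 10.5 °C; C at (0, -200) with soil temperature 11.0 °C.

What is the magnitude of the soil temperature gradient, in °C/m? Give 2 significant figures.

0.0024 °C/m

∂T/∂x = (10.5 − 10.7) / (-105 − 0) = +0.001905
∂T/∂y = (11.0 − 10.7) / (-200 − 0) = -0.001500
|∇f| = √(0.001905² + -0.001500²) = 0.002425 °C/m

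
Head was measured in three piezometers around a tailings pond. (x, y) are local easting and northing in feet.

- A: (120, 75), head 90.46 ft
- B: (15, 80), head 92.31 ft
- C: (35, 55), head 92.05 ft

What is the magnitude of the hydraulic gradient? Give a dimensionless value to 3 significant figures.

0.0182

With h = a·x + b·y + c and A as origin, the differences give:
  (-105)·a + 5·b = +1.85
  (-85)·a + (-20)·b = +1.59
Eliminate b (×(-20) and ×5, subtract): 2525·a = -44.950 → a = ∂h/∂x = -0.01780
Back-substitute: b = ∂h/∂y = -0.003842.
|∇h| = √(-0.01780² + -0.003842²) = 0.01821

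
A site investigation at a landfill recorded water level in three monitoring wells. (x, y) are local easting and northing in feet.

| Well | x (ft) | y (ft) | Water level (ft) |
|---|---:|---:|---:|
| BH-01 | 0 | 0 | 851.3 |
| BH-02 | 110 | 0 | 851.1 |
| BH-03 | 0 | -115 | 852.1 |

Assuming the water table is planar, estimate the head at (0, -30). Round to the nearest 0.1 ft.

851.5 ft

∂h/∂x = (851.1 − 851.3) / (110 − 0) = -0.001818
∂h/∂y = (852.1 − 851.3) / (-115 − 0) = -0.006957
h(0, -30) = 851.3 + (-0.001818)·(0) + (-0.006957)·(-30) = 851.3 -0.000 +0.209 = 851.509 ft.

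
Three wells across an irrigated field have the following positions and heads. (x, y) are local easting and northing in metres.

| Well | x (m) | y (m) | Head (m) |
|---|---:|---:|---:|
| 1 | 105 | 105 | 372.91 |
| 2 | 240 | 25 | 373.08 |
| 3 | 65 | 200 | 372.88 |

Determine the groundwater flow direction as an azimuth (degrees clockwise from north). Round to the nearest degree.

With h = a·x + b·y + c and 1 as origin, the differences give:
  135·a + (-80)·b = +0.17
  (-40)·a + 95·b = -0.03
Eliminate b (×95 and ×(-80), subtract): 9625·a = 13.750 → a = ∂h/∂x = +0.001429
Back-substitute: b = ∂h/∂y = +0.0002857.
Flow direction (−∇h) has components (-0.001429 E, -0.0002857 N).
Azimuth = atan2(E, N) = atan2(-0.001429, -0.0002857) = 258.7° ≈ 259°.

259°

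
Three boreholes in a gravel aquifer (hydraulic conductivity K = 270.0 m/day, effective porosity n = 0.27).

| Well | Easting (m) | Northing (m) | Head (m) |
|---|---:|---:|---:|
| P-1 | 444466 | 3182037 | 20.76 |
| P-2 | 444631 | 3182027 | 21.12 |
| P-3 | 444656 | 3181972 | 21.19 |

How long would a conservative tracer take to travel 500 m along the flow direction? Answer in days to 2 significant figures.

230 days

Taking P-1 as reference: P-2−P-1 = (165, -10, +0.36); P-3−P-1 = (190, -65, +0.43).
Solve a·Δx + b·Δy = Δh: det = 165·(-65) − 190·(-10) = -8825.
∂h/∂x = [(+0.36)·(-65) − (+0.43)·(-10)] / -8825 = +0.002164
∂h/∂y = [165·(+0.43) − 190·(+0.36)] / -8825 = -0.0002890
|∇h| = √(0.002164² + -0.0002890²) = 0.002183
Seepage velocity v = K·i/n = 270.0 × 0.002183 / 0.27 = 2.183 m/day.
t = 500 / 2.183 = 229 days.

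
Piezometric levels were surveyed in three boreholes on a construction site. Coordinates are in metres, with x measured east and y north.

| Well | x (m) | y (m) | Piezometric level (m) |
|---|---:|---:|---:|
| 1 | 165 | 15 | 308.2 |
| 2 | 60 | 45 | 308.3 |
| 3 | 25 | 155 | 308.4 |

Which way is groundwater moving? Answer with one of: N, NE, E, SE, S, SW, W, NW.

Three-point gradient (reference 1): Δ to 2 = (-105, 30, +0.1), Δ to 3 = (-140, 140, +0.2).
∂h/∂x = -0.0007619, ∂h/∂y = +0.0006667 (det = -10500).
Flow = −∇h = (+0.0007619 east, -0.0006667 north), which points southeast.

SE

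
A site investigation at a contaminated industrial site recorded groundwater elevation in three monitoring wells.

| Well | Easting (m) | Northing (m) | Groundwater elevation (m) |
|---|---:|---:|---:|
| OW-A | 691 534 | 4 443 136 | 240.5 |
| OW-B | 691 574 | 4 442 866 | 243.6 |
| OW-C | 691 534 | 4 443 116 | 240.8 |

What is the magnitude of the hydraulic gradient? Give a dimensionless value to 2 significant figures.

With h = a·x + b·y + c and OW-A as origin, the differences give:
  40·a + (-270)·b = +3.1
  0·a + (-20)·b = +0.3
Eliminate b (×(-20) and ×(-270), subtract): -800·a = 19.00 → a = ∂h/∂x = -0.02375
Back-substitute: b = ∂h/∂y = -0.01500.
|∇h| = √(-0.02375² + -0.01500²) = 0.02809

0.028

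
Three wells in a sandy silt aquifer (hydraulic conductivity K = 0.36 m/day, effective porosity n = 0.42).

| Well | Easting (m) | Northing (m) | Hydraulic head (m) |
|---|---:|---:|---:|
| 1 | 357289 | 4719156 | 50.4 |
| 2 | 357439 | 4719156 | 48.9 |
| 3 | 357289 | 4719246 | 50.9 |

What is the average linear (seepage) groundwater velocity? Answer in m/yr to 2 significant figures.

3.6 m/yr

∂h/∂x = (48.9 − 50.4) / (357439 − 357289) = -0.01000
∂h/∂y = (50.9 − 50.4) / (4719246 − 4719156) = +0.005556
|∇h| = √(-0.01000² + 0.005556²) = 0.01144
Seepage velocity v = K·i/n = 0.36 × 0.01144 / 0.42 = 0.009806 m/day = 3.582 m/yr.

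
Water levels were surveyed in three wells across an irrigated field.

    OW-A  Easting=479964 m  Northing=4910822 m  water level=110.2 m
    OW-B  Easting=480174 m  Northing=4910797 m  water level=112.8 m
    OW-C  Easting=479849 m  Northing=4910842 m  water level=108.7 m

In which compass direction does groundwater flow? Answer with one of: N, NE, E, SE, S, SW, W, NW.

Differences from OW-A: to OW-B (Δx, Δy, Δh) = (210, -25, +2.6); to OW-C = (-115, 20, -1.5).
Solve a·Δx + b·Δy = Δh: det = 210·20 − (-115)·(-25) = 1325.
∂h/∂x = [(+2.6)·20 − (-1.5)·(-25)] / 1325 = +0.01094
∂h/∂y = [210·(-1.5) − (-115)·(+2.6)] / 1325 = -0.01208
Flow = −∇h = (-0.01094 east, +0.01208 north), which points northwest.

NW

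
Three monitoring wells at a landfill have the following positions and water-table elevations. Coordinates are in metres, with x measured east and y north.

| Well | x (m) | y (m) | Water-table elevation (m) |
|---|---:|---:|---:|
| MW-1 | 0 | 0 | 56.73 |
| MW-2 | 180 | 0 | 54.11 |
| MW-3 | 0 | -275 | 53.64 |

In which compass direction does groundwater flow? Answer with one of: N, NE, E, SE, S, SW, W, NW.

∂h/∂x = (54.11 − 56.73) / (180 − 0) = -0.01456
∂h/∂y = (53.64 − 56.73) / (-275 − 0) = +0.01124
Flow = −∇h = (+0.01456 east, -0.01124 north), which points southeast.

SE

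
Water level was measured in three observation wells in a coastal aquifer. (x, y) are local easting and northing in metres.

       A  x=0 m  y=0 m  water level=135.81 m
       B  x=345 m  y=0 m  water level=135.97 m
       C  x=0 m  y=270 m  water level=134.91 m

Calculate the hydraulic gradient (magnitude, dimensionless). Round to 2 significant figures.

∂h/∂x = (135.97 − 135.81) / (345 − 0) = +0.0004638
∂h/∂y = (134.91 − 135.81) / (270 − 0) = -0.003333
|∇h| = √(0.0004638² + -0.003333²) = 0.003365

0.0034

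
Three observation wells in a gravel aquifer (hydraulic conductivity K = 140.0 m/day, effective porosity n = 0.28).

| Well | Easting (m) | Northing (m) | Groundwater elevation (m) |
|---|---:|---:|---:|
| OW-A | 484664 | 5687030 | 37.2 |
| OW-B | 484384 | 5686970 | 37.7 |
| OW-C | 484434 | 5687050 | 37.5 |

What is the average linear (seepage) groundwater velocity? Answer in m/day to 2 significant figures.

1.1 m/day

Three-point gradient (reference OW-A): Δ to OW-B = (-280, -60, +0.5), Δ to OW-C = (-230, 20, +0.3).
∂h/∂x = -0.001443, ∂h/∂y = -0.001598 (det = -19400).
|∇h| = √(-0.001443² + -0.001598²) = 0.002153
Seepage velocity v = K·i/n = 140.0 × 0.002153 / 0.28 = 1.077 m/day.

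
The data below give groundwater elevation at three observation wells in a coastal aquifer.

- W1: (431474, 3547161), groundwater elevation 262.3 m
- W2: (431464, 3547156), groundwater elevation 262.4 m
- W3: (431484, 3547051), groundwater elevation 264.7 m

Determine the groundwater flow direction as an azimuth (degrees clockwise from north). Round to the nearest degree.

358°

Taking W1 as reference: W2−W1 = (-10, -5, +0.1); W3−W1 = (10, -110, +2.4).
Determinant of the coordinate differences = (-10)·(-110) − 10·(-5) = 1150.
∂h/∂x = [(+0.1)·(-110) − (+2.4)·(-5)] / 1150 = +0.0008696
∂h/∂y = [(-10)·(+2.4) − 10·(+0.1)] / 1150 = -0.02174
Flow direction (−∇h) has components (-0.0008696 E, +0.02174 N).
Azimuth = atan2(E, N) = atan2(-0.0008696, +0.02174) = 357.7° ≈ 358°.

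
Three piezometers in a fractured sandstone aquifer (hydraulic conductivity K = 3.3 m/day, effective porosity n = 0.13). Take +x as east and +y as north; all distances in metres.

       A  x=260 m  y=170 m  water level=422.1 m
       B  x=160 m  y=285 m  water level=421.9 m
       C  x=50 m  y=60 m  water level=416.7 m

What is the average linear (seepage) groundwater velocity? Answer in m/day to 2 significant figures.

0.59 m/day

Three-point gradient (reference A): Δ to B = (-100, 115, -0.2), Δ to C = (-210, -110, -5.4).
∂h/∂x = +0.01829, ∂h/∂y = +0.01417 (det = 35150).
|∇h| = √(0.01829² + 0.01417²) = 0.02314
Seepage velocity v = K·i/n = 3.3 × 0.02314 / 0.13 = 0.5874 m/day.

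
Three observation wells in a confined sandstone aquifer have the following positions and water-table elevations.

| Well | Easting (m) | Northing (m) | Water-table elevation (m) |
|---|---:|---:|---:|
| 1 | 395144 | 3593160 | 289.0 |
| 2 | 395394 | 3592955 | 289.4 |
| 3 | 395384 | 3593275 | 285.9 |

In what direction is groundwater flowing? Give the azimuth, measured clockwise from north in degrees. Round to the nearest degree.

With h = a·x + b·y + c and 1 as origin, the differences give:
  250·a + (-205)·b = +0.4
  240·a + 115·b = -3.1
Eliminate b (×115 and ×(-205), subtract): 77950·a = -589.50 → a = ∂h/∂x = -0.007563
Back-substitute: b = ∂h/∂y = -0.01117.
Flow direction (−∇h) has components (+0.007563 E, +0.01117 N).
Azimuth = atan2(E, N) = atan2(+0.007563, +0.01117) = 34.1° ≈ 034°.

034°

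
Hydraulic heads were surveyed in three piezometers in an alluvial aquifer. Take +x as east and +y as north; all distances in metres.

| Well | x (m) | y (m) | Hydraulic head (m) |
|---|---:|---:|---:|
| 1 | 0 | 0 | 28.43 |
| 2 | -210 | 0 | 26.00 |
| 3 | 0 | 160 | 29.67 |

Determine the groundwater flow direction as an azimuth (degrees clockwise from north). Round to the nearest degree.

236°

∂h/∂x = (26.00 − 28.43) / (-210 − 0) = +0.01157
∂h/∂y = (29.67 − 28.43) / (160 − 0) = +0.007750
Flow direction (−∇h) has components (-0.01157 E, -0.007750 N).
Azimuth = atan2(E, N) = atan2(-0.01157, -0.007750) = 236.2° ≈ 236°.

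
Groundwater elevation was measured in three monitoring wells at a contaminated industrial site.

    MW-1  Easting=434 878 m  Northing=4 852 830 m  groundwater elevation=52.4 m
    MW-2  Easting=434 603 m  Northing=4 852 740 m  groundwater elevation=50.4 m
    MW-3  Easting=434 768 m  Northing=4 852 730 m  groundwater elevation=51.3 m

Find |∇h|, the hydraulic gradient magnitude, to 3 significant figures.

Differences from MW-1: to MW-2 (Δx, Δy, Δh) = (-275, -90, -2.0); to MW-3 = (-110, -100, -1.1).
Determinant of the coordinate differences = (-275)·(-100) − (-110)·(-90) = 17600.
∂h/∂x = [(-2.0)·(-100) − (-1.1)·(-90)] / 17600 = +0.005739
∂h/∂y = [(-275)·(-1.1) − (-110)·(-2.0)] / 17600 = +0.004688
|∇h| = √(0.005739² + 0.004688²) = 0.00741

0.00741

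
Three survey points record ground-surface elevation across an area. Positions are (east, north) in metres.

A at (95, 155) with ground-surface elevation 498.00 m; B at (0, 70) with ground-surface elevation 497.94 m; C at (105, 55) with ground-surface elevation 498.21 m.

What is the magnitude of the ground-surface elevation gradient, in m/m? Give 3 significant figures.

Differences from A: to B (Δx, Δy, Δh) = (-95, -85, -0.06); to C = (10, -100, +0.21).
Solve a·Δx + b·Δy = Δz: det = (-95)·(-100) − 10·(-85) = 10350.
∂z/∂x = [(-0.06)·(-100) − (+0.21)·(-85)] / 10350 = +0.002304
∂z/∂y = [(-95)·(+0.21) − 10·(-0.06)] / 10350 = -0.001870
|∇f| = √(0.002304² + -0.001870²) = 0.002967 m/m

0.00297 m/m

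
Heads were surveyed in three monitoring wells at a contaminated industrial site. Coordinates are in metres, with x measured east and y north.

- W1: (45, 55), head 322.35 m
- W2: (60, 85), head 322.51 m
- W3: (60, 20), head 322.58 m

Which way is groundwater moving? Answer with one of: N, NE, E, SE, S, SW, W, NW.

Taking W1 as reference: W2−W1 = (15, 30, +0.16); W3−W1 = (15, -35, +0.23).
Determinant of the coordinate differences = 15·(-35) − 15·30 = -975.
∂h/∂x = [(+0.16)·(-35) − (+0.23)·30] / -975 = +0.01282
∂h/∂y = [15·(+0.23) − 15·(+0.16)] / -975 = -0.001077
Flow = −∇h = (-0.01282 east, +0.001077 north), which points west.

W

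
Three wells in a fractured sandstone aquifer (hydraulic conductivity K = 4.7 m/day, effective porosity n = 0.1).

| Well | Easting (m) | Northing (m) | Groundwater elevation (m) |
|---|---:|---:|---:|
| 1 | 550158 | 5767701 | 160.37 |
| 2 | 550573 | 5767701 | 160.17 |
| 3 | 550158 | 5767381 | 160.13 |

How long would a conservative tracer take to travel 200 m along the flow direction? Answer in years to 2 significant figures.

13 years

∂h/∂x = (160.17 − 160.37) / (550573 − 550158) = -0.0004819
∂h/∂y = (160.13 − 160.37) / (5767381 − 5767701) = +0.0007500
|∇h| = √(-0.0004819² + 0.0007500²) = 0.0008915
Seepage velocity v = K·i/n = 4.7 × 0.0008915 / 0.1 = 0.0419 m/day.
t = 200 / 0.0419 = 4773 days = 13.1 years.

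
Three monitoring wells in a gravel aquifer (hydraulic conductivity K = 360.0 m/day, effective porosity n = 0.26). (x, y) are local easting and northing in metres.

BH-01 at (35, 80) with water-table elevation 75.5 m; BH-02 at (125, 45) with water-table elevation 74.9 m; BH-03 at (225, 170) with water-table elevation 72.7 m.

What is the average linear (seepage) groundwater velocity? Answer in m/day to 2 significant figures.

19 m/day

Three-point gradient (reference BH-01): Δ to BH-02 = (90, -35, -0.6), Δ to BH-03 = (190, 90, -2.8).
∂h/∂x = -0.01031, ∂h/∂y = -0.009356 (det = 14750).
|∇h| = √(-0.01031² + -0.009356²) = 0.01392
Seepage velocity v = K·i/n = 360.0 × 0.01392 / 0.26 = 19.27 m/day.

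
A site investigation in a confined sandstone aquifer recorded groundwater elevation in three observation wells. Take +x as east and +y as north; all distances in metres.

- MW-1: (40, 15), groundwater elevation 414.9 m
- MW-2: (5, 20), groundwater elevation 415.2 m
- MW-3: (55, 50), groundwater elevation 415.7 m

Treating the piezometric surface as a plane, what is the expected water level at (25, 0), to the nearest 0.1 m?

Taking MW-1 as reference: MW-2−MW-1 = (-35, 5, +0.3); MW-3−MW-1 = (15, 35, +0.8).
Determinant of the coordinate differences = (-35)·35 − 15·5 = -1300.
∂h/∂x = [(+0.3)·35 − (+0.8)·5] / -1300 = -0.005000
∂h/∂y = [(-35)·(+0.8) − 15·(+0.3)] / -1300 = +0.02500
h(25, 0) = 414.9 + (-0.005000)·(-15) + (+0.02500)·(-15) = 414.9 +0.075 -0.375 = 414.600 m.

414.6 m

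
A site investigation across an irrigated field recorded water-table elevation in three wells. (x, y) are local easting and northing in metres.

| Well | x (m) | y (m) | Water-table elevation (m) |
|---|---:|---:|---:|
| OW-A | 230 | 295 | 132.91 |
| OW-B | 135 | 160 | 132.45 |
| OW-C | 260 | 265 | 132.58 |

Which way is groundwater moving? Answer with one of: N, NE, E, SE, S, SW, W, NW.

SE

With h = a·x + b·y + c and OW-A as origin, the differences give:
  (-95)·a + (-135)·b = -0.46
  30·a + (-30)·b = -0.33
Eliminate b (×(-30) and ×(-135), subtract): 6900·a = -30.750 → a = ∂h/∂x = -0.004457
Back-substitute: b = ∂h/∂y = +0.006543.
Flow = −∇h = (+0.004457 east, -0.006543 north), which points southeast.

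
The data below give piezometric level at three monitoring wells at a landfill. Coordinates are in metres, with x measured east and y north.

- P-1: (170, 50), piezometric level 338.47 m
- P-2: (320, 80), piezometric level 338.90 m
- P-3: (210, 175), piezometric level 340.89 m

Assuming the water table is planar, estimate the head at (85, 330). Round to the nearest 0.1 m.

Three-point gradient (reference P-1): Δ to P-2 = (150, 30, +0.43), Δ to P-3 = (40, 125, +2.42).
∂h/∂x = -0.001074, ∂h/∂y = +0.01970 (det = 17550).
h(85, 330) = 338.47 + (-0.001074)·(-85) + (+0.01970)·(280) = 338.47 +0.091 +5.517 = 344.078 m.

344.1 m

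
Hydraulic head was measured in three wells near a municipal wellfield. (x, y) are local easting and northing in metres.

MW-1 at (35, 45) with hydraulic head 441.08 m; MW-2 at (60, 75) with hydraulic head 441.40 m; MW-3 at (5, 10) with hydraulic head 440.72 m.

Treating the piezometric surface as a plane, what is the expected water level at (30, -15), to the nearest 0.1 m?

439.7 m

Taking MW-1 as reference: MW-2−MW-1 = (25, 30, +0.32); MW-3−MW-1 = (-30, -35, -0.36).
Solve a·Δx + b·Δy = Δh: det = 25·(-35) − (-30)·30 = 25.
∂h/∂x = [(+0.32)·(-35) − (-0.36)·30] / 25 = -0.01600
∂h/∂y = [25·(-0.36) − (-30)·(+0.32)] / 25 = +0.02400
h(30, -15) = 441.08 + (-0.01600)·(-5) + (+0.02400)·(-60) = 441.08 +0.080 -1.440 = 439.720 m.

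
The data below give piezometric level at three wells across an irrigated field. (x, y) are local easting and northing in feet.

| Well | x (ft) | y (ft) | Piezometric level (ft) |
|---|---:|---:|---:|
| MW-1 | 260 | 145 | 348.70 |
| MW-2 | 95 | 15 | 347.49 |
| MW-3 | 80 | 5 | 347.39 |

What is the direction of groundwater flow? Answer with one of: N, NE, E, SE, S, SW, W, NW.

SW

Taking MW-1 as reference: MW-2−MW-1 = (-165, -130, -1.21); MW-3−MW-1 = (-180, -140, -1.31).
Determinant of the coordinate differences = (-165)·(-140) − (-180)·(-130) = -300.
∂h/∂x = [(-1.21)·(-140) − (-1.31)·(-130)] / -300 = +0.003000
∂h/∂y = [(-165)·(-1.31) − (-180)·(-1.21)] / -300 = +0.005500
Flow = −∇h = (-0.003000 east, -0.005500 north), which points southwest.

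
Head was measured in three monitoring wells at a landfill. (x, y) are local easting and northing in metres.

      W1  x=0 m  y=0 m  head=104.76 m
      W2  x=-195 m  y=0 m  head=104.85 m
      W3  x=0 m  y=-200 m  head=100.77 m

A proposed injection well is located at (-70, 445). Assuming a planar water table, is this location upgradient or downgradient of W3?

∂h/∂x = (104.85 − 104.76) / (-195 − 0) = -0.0004615
∂h/∂y = (100.77 − 104.76) / (-200 − 0) = +0.01995
Head at (-70, 445) = 104.76 + (-0.0004615)·(-70) + (+0.01995)·(445) = 113.67 m.
That is higher than the 100.77 m at W3, so the point is upgradient.

upgradient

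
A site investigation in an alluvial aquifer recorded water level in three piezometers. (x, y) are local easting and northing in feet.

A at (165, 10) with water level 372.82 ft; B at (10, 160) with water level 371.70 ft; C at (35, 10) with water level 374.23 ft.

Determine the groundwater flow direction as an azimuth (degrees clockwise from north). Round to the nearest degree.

With h = a·x + b·y + c and A as origin, the differences give:
  (-155)·a + 150·b = -1.12
  (-130)·a + 0·b = +1.41
Eliminate b (×0 and ×150, subtract): 19500·a = -211.500 → a = ∂h/∂x = -0.01085
Back-substitute: b = ∂h/∂y = -0.01867.
Flow direction (−∇h) has components (+0.01085 E, +0.01867 N).
Azimuth = atan2(E, N) = atan2(+0.01085, +0.01867) = 30.1° ≈ 030°.

030°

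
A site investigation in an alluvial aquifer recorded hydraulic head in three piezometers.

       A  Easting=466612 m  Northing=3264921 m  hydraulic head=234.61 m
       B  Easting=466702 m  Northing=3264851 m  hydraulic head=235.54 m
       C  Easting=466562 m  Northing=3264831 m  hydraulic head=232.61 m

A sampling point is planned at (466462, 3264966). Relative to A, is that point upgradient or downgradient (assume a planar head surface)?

Three-point gradient (reference A): Δ to B = (90, -70, +0.93), Δ to C = (-50, -90, -2.00).
∂h/∂x = +0.01928, ∂h/∂y = +0.01151 (det = -11600).
Head at (466462, 3264966) = 234.61 + (+0.01928)·(-150) + (+0.01151)·(45) = 232.24 m.
That is lower than the 234.61 m at A, so the point is downgradient.

downgradient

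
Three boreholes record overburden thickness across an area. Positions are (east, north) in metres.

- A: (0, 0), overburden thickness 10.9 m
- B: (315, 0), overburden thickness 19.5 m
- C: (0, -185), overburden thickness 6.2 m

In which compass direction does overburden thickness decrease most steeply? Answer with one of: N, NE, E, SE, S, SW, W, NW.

SW

∂d/∂x = (19.5 − 10.9) / (315 − 0) = +0.02730
∂d/∂y = (6.2 − 10.9) / (-185 − 0) = +0.02541
Steepest decrease is along −∇f = (-0.02730 E, -0.02541 N) → southwest.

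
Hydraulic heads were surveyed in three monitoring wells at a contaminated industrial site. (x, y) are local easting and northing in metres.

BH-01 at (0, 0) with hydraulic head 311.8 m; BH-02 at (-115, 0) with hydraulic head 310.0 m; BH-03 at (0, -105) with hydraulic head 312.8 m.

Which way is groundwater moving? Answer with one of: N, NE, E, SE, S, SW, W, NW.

∂h/∂x = (310.0 − 311.8) / (-115 − 0) = +0.01565
∂h/∂y = (312.8 − 311.8) / (-105 − 0) = -0.009524
Flow = −∇h = (-0.01565 east, +0.009524 north), which points northwest.

NW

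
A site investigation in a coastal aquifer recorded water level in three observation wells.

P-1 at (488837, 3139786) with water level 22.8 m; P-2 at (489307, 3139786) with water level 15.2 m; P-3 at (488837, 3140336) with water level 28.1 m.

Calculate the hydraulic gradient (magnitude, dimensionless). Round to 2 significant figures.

∂h/∂x = (15.2 − 22.8) / (489307 − 488837) = -0.01617
∂h/∂y = (28.1 − 22.8) / (3140336 − 3139786) = +0.009636
|∇h| = √(-0.01617² + 0.009636²) = 0.01882

0.019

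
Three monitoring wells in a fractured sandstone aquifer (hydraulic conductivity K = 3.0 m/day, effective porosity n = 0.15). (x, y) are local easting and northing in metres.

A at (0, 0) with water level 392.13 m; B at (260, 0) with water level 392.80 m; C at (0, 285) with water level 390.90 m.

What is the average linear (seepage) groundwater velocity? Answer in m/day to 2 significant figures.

0.10 m/day

∂h/∂x = (392.80 − 392.13) / (260 − 0) = +0.002577
∂h/∂y = (390.90 − 392.13) / (285 − 0) = -0.004316
|∇h| = √(0.002577² + -0.004316²) = 0.005027
Seepage velocity v = K·i/n = 3.0 × 0.005027 / 0.15 = 0.1005 m/day.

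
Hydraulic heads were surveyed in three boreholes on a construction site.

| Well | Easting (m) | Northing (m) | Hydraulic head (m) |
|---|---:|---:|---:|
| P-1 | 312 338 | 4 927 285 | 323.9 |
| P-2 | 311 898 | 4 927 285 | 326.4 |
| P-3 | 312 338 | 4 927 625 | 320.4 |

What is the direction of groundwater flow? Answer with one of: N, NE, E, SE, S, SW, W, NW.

∂h/∂x = (326.4 − 323.9) / (311898 − 312338) = -0.005682
∂h/∂y = (320.4 − 323.9) / (4927625 − 4927285) = -0.01029
Flow = −∇h = (+0.005682 east, +0.01029 north), which points northeast.

NE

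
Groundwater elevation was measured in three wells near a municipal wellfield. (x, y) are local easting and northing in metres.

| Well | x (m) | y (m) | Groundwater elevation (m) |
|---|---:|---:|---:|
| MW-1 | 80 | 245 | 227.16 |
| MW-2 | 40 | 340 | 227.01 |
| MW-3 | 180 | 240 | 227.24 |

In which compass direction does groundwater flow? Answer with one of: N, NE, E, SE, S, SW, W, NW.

Taking MW-1 as reference: MW-2−MW-1 = (-40, 95, -0.15); MW-3−MW-1 = (100, -5, +0.08).
Determinant of the coordinate differences = (-40)·(-5) − 100·95 = -9300.
∂h/∂x = [(-0.15)·(-5) − (+0.08)·95] / -9300 = +0.0007366
∂h/∂y = [(-40)·(+0.08) − 100·(-0.15)] / -9300 = -0.001269
Flow = −∇h = (-0.0007366 east, +0.001269 north), which points northwest.

NW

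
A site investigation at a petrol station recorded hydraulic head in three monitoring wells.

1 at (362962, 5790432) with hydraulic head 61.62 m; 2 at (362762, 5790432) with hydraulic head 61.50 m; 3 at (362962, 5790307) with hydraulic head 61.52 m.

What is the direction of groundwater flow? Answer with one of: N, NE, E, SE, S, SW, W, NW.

SW

∂h/∂x = (61.50 − 61.62) / (362762 − 362962) = +0.0006000
∂h/∂y = (61.52 − 61.62) / (5790307 − 5790432) = +0.0008000
Flow = −∇h = (-0.0006000 east, -0.0008000 north), which points southwest.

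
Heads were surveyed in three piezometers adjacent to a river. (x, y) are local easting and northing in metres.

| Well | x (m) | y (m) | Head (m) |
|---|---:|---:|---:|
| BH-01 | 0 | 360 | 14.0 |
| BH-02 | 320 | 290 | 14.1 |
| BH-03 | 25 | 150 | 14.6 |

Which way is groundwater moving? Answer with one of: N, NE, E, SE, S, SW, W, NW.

Differences from BH-01: to BH-02 (Δx, Δy, Δh) = (320, -70, +0.1); to BH-03 = (25, -210, +0.6).
Determinant of the coordinate differences = 320·(-210) − 25·(-70) = -65450.
∂h/∂x = [(+0.1)·(-210) − (+0.6)·(-70)] / -65450 = -0.0003209
∂h/∂y = [320·(+0.6) − 25·(+0.1)] / -65450 = -0.002895
Flow = −∇h = (+0.0003209 east, +0.002895 north), which points north.

N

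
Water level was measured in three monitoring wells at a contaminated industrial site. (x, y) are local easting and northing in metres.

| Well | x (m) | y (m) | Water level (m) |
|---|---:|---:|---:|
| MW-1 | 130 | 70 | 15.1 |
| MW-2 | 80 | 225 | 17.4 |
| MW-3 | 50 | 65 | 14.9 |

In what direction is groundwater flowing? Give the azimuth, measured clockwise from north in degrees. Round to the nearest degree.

Taking MW-1 as reference: MW-2−MW-1 = (-50, 155, +2.3); MW-3−MW-1 = (-80, -5, -0.2).
Solve a·Δx + b·Δy = Δh: det = (-50)·(-5) − (-80)·155 = 12650.
∂h/∂x = [(+2.3)·(-5) − (-0.2)·155] / 12650 = +0.001542
∂h/∂y = [(-50)·(-0.2) − (-80)·(+2.3)] / 12650 = +0.01534
Flow direction (−∇h) has components (-0.001542 E, -0.01534 N).
Azimuth = atan2(E, N) = atan2(-0.001542, -0.01534) = 185.7° ≈ 186°.

186°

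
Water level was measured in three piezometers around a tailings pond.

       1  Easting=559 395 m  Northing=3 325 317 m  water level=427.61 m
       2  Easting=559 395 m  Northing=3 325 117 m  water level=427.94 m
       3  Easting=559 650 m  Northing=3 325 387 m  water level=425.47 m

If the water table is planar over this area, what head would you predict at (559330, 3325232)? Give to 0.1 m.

Taking 1 as reference: 2−1 = (0, -200, +0.33); 3−1 = (255, 70, -2.14).
Determinant of the coordinate differences = 0·70 − 255·(-200) = 51000.
∂h/∂x = [(+0.33)·70 − (-2.14)·(-200)] / 51000 = -0.007939
∂h/∂y = [0·(-2.14) − 255·(+0.33)] / 51000 = -0.001650
h(559330, 3325232) = 427.61 + (-0.007939)·(-65) + (-0.001650)·(-85) = 427.61 +0.516 +0.140 = 428.266 m.

428.3 m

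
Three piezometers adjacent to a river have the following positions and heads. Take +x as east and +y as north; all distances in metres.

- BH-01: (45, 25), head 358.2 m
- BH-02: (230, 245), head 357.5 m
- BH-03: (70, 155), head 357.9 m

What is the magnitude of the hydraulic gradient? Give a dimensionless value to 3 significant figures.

0.00245

Differences from BH-01: to BH-02 (Δx, Δy, Δh) = (185, 220, -0.7); to BH-03 = (25, 130, -0.3).
Determinant of the coordinate differences = 185·130 − 25·220 = 18550.
∂h/∂x = [(-0.7)·130 − (-0.3)·220] / 18550 = -0.001348
∂h/∂y = [185·(-0.3) − 25·(-0.7)] / 18550 = -0.002049
|∇h| = √(-0.001348² + -0.002049²) = 0.002453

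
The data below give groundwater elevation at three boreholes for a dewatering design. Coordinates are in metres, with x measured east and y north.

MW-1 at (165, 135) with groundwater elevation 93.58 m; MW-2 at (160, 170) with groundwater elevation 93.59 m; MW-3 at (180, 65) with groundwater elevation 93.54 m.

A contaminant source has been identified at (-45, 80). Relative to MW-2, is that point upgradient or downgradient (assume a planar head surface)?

upgradient

Taking MW-1 as reference: MW-2−MW-1 = (-5, 35, +0.01); MW-3−MW-1 = (15, -70, -0.04).
Solve a·Δx + b·Δy = Δh: det = (-5)·(-70) − 15·35 = -175.
∂h/∂x = [(+0.01)·(-70) − (-0.04)·35] / -175 = -0.004000
∂h/∂y = [(-5)·(-0.04) − 15·(+0.01)] / -175 = -0.0002857
Head at (-45, 80) = 93.58 + (-0.004000)·(-210) + (-0.0002857)·(-55) = 94.44 m.
That is higher than the 93.59 m at MW-2, so the point is upgradient.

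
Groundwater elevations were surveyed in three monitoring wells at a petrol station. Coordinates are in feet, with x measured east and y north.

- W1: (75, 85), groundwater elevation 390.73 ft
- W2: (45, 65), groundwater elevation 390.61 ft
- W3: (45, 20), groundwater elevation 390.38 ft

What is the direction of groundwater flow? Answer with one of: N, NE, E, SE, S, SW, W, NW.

S

Differences from W1: to W2 (Δx, Δy, Δh) = (-30, -20, -0.12); to W3 = (-30, -65, -0.35).
Determinant of the coordinate differences = (-30)·(-65) − (-30)·(-20) = 1350.
∂h/∂x = [(-0.12)·(-65) − (-0.35)·(-20)] / 1350 = +0.0005926
∂h/∂y = [(-30)·(-0.35) − (-30)·(-0.12)] / 1350 = +0.005111
Flow = −∇h = (-0.0005926 east, -0.005111 north), which points south.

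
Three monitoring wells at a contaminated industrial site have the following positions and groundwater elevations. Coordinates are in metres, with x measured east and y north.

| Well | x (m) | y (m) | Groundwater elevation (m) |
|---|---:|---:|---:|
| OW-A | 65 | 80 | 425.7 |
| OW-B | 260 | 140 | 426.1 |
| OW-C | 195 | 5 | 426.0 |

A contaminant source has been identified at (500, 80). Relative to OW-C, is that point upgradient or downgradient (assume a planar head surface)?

Taking OW-A as reference: OW-B−OW-A = (195, 60, +0.4); OW-C−OW-A = (130, -75, +0.3).
Solve a·Δx + b·Δy = Δh: det = 195·(-75) − 130·60 = -22425.
∂h/∂x = [(+0.4)·(-75) − (+0.3)·60] / -22425 = +0.002140
∂h/∂y = [195·(+0.3) − 130·(+0.4)] / -22425 = -0.0002899
Head at (500, 80) = 425.7 + (+0.002140)·(435) + (-0.0002899)·(0) = 426.63 m.
That is higher than the 426.0 m at OW-C, so the point is upgradient.

upgradient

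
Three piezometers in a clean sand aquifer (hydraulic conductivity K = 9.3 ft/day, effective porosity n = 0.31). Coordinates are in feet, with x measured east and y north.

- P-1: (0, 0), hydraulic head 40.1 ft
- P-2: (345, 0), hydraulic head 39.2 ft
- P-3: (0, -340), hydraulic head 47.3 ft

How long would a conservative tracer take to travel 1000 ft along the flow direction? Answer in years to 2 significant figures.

4.3 years

∂h/∂x = (39.2 − 40.1) / (345 − 0) = -0.002609
∂h/∂y = (47.3 − 40.1) / (-340 − 0) = -0.02118
|∇h| = √(-0.002609² + -0.02118²) = 0.02134
Seepage velocity v = K·i/n = 9.3 × 0.02134 / 0.31 = 0.6402 ft/day.
t = 1000 / 0.6402 = 1562 days = 4.28 years.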